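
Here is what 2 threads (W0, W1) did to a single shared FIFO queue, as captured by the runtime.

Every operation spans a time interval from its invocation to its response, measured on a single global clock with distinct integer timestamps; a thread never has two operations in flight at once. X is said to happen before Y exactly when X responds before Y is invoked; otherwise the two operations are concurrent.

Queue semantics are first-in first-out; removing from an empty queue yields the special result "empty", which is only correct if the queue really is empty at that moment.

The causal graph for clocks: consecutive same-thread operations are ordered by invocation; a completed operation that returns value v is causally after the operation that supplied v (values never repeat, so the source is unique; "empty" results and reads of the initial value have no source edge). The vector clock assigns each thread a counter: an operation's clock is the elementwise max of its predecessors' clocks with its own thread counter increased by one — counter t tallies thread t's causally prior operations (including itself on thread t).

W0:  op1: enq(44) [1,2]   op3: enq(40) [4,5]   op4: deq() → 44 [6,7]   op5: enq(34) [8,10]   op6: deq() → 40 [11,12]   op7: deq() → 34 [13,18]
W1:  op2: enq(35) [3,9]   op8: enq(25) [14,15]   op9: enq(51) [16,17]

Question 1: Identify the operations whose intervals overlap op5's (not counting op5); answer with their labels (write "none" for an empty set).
concurrent with op5 ([8,10]): every op whose interval crosses 8..10
op1 [1,2]: before
op2 [3,9]: concurrent
op3 [4,5]: before
op4 [6,7]: before
op6 [11,12]: after
op7 [13,18]: after
op8 [14,15]: after
op9 [16,17]: after

op2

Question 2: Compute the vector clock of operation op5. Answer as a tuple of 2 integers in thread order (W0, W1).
no predecessors for op2 (invoked 3): W1 increments from zero → (0, 1)
no predecessors for op1 (invoked 1): W0 increments from zero → (1, 0)
op8 (invocation 14): componentwise max over VC(op2)=(0, 1), +1 at W1, giving (0, 2)
op3 (invocation 4): componentwise max over VC(op1)=(1, 0), +1 at W0, giving (2, 0)
op9 (invocation 16): componentwise max over VC(op8)=(0, 2), +1 at W1, giving (0, 3)
op4 (invocation 6): componentwise max over VC(op1)=(1, 0), VC(op3)=(2, 0), +1 at W0, giving (3, 0)
op5 (invocation 8): componentwise max over VC(op4)=(3, 0), +1 at W0, giving (4, 0)
op6 (invocation 11): componentwise max over VC(op3)=(2, 0), VC(op5)=(4, 0), +1 at W0, giving (5, 0)
op7 (invocation 13): componentwise max over VC(op5)=(4, 0), VC(op6)=(5, 0), +1 at W0, giving (6, 0)
target: VC(op5) = (4, 0)

(4, 0)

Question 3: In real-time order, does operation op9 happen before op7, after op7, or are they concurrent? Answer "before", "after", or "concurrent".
op9 spans [16,17], op7 spans [13,18]
the intervals overlap in both directions

concurrent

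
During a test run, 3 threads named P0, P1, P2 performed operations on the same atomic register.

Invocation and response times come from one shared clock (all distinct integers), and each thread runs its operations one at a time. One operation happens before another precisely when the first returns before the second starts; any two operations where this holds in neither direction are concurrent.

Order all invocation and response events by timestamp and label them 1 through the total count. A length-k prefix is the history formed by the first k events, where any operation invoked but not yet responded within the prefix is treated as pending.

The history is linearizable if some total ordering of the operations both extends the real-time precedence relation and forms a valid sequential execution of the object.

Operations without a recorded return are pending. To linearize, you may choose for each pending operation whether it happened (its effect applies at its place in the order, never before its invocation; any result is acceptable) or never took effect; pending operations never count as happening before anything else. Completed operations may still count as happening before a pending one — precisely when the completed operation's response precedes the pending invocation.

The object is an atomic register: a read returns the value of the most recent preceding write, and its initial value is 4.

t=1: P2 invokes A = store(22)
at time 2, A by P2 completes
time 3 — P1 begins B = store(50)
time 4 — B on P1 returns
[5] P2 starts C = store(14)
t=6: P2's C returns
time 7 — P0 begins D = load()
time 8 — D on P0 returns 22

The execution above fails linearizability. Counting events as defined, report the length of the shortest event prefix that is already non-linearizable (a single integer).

8

one valid order for events 1..7 is A, B, C:
after step 1 (A store(22)): value 22
after step 2 (B store(50)): value 50
after step 3 (C store(14)): value 14
with event 8 included (D responding at time 8), all real-time-consistent orders fail
take A, B, C, D: step 4 already fails, because D load() → 22 cannot occur there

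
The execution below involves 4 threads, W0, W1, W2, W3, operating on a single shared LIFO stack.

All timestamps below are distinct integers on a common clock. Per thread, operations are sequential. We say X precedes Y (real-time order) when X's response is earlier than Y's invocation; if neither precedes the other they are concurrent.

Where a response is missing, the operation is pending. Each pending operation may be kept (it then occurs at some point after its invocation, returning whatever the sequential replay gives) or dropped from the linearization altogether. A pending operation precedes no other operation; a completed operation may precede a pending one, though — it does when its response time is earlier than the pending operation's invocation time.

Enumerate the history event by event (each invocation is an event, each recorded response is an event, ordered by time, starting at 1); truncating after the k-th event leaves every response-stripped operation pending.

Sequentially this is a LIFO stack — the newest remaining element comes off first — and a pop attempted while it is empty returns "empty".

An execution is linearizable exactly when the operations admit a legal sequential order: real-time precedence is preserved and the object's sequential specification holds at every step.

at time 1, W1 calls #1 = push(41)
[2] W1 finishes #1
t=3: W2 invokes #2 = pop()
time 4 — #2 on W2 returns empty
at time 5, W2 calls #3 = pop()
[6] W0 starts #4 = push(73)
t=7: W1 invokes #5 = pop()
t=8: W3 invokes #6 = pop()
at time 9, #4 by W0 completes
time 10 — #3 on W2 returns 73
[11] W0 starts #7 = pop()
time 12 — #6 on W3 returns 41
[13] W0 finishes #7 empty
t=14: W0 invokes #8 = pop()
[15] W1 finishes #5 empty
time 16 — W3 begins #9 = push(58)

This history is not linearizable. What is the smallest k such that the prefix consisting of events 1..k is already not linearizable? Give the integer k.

events 1..3 are linearizable; a witness order is #1:
1. #1 push(41), leaving stack <41>
event 4 — #2's response, time 4 — after it, nothing linearizes
take #1, #2: step 2 already fails, because #2 pop() → empty cannot occur there

4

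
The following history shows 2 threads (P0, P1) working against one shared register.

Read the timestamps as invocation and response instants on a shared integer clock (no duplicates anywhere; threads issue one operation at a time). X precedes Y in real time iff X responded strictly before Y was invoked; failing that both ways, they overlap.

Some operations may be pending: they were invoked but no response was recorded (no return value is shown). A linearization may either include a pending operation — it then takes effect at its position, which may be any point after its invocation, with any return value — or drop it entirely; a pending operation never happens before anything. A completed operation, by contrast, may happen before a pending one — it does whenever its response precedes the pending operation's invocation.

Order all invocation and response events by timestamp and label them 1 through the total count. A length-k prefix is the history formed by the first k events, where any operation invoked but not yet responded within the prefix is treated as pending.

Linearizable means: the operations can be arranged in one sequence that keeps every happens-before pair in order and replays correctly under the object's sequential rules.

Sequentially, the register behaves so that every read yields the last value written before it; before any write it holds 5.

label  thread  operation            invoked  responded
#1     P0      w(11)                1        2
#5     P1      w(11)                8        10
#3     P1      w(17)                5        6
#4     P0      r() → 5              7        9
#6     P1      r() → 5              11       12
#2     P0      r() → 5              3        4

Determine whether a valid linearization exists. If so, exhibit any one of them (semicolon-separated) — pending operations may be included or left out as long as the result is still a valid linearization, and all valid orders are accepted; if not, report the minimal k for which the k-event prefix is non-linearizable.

not linearizable — minimal violating prefix: 4 events

events 1..3 are fine; event 4 — the response of #2 at time 4 — makes the prefix non-linearizable
the completed operations (2 total) allow one real-time order; the register replay rejects it
take #1, #2: step 2 already fails, because #2 r() → 5 cannot occur there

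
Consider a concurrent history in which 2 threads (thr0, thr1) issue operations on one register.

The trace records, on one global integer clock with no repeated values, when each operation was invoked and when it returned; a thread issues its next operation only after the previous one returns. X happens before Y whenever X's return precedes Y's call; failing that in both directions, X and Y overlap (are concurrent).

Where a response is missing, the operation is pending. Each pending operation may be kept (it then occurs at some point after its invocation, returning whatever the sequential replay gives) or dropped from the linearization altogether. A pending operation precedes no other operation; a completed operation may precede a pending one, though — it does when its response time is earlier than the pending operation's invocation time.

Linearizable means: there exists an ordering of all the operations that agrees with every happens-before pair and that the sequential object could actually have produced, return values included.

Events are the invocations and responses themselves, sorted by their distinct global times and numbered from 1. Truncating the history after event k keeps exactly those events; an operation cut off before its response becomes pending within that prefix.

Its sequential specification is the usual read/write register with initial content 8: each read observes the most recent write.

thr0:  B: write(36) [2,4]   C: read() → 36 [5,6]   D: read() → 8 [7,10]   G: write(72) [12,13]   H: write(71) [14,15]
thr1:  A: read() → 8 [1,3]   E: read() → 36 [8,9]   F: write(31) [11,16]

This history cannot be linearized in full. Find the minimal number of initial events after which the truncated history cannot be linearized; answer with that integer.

one valid order for events 1..9 is A, B, C, D, E:
after step 1 (A read() → 8): value 8
after step 2 (B write(36)): value 36
after step 3 (C read() → 36): value 36
after step 4 (D read() (pending, included)): value 36
after step 5 (E read() → 36): value 36
event 10 — D's response, time 10 — after it, nothing linearizes
one such order, A, B, C, D, E, breaks at step 4 where D read() → 8 is illegal
one such order, A, B, C, E, D, breaks at step 5 where D read() → 8 is illegal

10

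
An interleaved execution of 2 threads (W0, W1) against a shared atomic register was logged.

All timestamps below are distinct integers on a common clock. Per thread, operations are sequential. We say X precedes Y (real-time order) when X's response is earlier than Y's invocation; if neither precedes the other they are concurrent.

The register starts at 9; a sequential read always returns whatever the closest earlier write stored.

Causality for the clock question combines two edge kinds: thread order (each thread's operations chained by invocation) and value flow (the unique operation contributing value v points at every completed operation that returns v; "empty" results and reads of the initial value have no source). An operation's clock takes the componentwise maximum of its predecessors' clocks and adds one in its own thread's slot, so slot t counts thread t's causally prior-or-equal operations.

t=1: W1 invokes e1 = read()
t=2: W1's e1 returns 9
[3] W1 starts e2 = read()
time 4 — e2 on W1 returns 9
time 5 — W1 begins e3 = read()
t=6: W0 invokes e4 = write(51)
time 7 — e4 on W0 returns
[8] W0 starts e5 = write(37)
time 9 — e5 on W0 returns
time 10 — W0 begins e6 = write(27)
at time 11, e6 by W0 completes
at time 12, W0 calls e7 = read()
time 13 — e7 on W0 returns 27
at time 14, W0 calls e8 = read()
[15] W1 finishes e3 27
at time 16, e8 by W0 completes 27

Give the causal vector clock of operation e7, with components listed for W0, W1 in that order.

no predecessors for e1 (invoked 1): W1 increments from zero → (0, 1)
no predecessors for e4 (invoked 6): W0 increments from zero → (1, 0)
invoked at 3, e2 merges VC(e1)=(0, 1) and bumps W1's slot → (0, 2)
invoked at 8, e5 merges VC(e4)=(1, 0) and bumps W0's slot → (2, 0)
invoked at 10, e6 merges VC(e5)=(2, 0) and bumps W0's slot → (3, 0)
invoked at 12, e7 merges VC(e6)=(3, 0) and bumps W0's slot → (4, 0)
invoked at 14, e8 merges VC(e6)=(3, 0), VC(e7)=(4, 0) and bumps W0's slot → (5, 0)
invoked at 5, e3 merges VC(e2)=(0, 2), VC(e6)=(3, 0) and bumps W1's slot → (3, 3)
target: VC(e7) = (4, 0)

(4, 0)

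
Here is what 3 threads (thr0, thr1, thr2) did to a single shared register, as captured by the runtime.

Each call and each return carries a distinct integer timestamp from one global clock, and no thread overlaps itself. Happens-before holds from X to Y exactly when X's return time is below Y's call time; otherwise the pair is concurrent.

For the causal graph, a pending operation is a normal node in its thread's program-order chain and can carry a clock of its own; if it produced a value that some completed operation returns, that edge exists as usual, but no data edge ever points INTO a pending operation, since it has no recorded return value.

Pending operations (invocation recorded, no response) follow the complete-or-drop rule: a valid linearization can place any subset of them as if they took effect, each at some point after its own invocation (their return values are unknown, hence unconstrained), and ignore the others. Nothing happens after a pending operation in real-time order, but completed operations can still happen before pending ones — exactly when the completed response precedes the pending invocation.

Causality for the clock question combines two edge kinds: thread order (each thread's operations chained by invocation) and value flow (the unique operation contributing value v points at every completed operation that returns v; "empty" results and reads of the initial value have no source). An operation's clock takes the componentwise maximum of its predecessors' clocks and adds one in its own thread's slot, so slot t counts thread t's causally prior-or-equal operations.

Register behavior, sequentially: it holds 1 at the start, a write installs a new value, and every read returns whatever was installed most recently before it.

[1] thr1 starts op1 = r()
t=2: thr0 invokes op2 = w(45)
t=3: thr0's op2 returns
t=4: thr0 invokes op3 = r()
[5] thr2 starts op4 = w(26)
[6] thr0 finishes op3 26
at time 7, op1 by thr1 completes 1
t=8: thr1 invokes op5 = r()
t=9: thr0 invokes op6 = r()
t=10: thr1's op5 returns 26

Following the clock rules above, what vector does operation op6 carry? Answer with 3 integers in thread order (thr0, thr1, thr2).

(3, 0, 1)

root op op4, invoked 5: fresh clock plus thr2's own tick → (0, 0, 1)
root op op1, invoked 1: fresh clock plus thr1's own tick → (0, 1, 0)
root op op2, invoked 2: fresh clock plus thr0's own tick → (1, 0, 0)
invoked at 8, op5 merges VC(op1)=(0, 1, 0), VC(op4)=(0, 0, 1) and bumps thr1's slot → (0, 2, 1)
invoked at 4, op3 merges VC(op2)=(1, 0, 0), VC(op4)=(0, 0, 1) and bumps thr0's slot → (2, 0, 1)
invoked at 9, op6 merges VC(op3)=(2, 0, 1) and bumps thr0's slot → (3, 0, 1)
target: VC(op6) = (3, 0, 1)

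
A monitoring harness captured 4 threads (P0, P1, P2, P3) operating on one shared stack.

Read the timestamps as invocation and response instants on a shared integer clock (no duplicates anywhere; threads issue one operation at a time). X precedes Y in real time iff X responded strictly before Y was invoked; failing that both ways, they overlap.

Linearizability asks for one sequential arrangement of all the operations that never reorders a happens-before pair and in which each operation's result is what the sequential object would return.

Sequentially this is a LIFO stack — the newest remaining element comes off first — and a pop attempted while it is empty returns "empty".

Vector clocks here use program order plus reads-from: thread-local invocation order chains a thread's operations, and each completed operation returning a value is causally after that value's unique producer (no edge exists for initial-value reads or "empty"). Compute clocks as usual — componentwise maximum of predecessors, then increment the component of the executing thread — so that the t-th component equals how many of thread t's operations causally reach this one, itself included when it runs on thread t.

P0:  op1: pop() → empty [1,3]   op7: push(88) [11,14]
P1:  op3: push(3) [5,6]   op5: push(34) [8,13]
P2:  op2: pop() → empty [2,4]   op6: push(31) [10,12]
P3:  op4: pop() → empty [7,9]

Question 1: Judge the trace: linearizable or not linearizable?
not linearizable

cut after 8 events: linearizable; cut after 9 events (op4 responds, time 9): not linearizable
all 2 real-time-respecting orders fail — 4 completed stack operations, no legal replay
include/drop combinations of the 1 pending operation (op5) were all tried; none helps
sample order op1, op2, op3, op4 (pending dropped) stalls at step 4 — op4 pop() → empty has no legal effect
sample order op2, op1, op3, op4 (pending dropped) stalls at step 4 — op4 pop() → empty has no legal effect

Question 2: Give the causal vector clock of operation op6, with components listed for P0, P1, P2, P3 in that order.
(0, 0, 2, 0)

op4, invoked 7, has no incoming edges; only P3's bump applies → (0, 0, 0, 1)
op2, invoked 2, has no incoming edges; only P2's bump applies → (0, 0, 1, 0)
op3, invoked 5, has no incoming edges; only P1's bump applies → (0, 1, 0, 0)
op1, invoked 1, has no incoming edges; only P0's bump applies → (1, 0, 0, 0)
merge at op6 (invoked 10): VC(op2)=(0, 0, 1, 0), own-thread bump on P2 → (0, 0, 2, 0)
merge at op5 (invoked 8): VC(op3)=(0, 1, 0, 0), own-thread bump on P1 → (0, 2, 0, 0)
merge at op7 (invoked 11): VC(op1)=(1, 0, 0, 0), own-thread bump on P0 → (2, 0, 0, 0)
target: VC(op6) = (0, 0, 2, 0)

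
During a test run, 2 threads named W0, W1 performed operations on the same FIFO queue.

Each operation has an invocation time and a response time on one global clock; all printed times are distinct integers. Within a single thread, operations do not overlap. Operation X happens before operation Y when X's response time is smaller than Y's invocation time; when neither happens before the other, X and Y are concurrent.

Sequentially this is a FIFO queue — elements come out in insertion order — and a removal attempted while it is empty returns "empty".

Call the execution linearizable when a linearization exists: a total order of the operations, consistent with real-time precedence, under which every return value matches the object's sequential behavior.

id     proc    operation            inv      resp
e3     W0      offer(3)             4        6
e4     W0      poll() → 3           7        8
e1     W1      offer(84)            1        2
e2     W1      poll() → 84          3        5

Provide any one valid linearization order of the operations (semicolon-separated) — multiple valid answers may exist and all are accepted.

e1; e2; e3; e4

1. e1 offer(84), leaving queue <84>
2. e2 poll() → 84, leaving queue <>
3. e3 offer(3), leaving queue <3>
4. e4 poll() → 3, leaving queue <>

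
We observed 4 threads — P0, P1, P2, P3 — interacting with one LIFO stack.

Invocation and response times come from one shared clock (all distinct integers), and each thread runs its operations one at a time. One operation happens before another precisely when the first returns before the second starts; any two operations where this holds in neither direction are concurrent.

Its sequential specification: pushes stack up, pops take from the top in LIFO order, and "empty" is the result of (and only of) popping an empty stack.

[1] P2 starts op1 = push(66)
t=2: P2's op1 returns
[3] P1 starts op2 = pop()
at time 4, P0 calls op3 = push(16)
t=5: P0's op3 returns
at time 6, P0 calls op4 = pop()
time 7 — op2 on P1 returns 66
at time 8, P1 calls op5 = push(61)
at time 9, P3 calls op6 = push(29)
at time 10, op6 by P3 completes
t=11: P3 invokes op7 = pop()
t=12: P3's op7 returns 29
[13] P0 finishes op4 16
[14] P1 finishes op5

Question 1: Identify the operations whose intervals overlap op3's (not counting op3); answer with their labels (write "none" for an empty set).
overlap test against op3 [4,5]: concurrent iff the interval meets 4..5
op1 [1,2]: before
op2 [3,7]: concurrent
op4 [6,13]: after
op5 [8,14]: after
op6 [9,10]: after
op7 [11,12]: after

op2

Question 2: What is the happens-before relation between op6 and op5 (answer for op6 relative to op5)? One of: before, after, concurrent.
op6 spans [9,10], op5 spans [8,14]
the intervals overlap in both directions

concurrent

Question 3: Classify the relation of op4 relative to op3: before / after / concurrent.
op4 spans [6,13], op3 spans [4,5]
resp(op3)=5 < inv(op4)=6

after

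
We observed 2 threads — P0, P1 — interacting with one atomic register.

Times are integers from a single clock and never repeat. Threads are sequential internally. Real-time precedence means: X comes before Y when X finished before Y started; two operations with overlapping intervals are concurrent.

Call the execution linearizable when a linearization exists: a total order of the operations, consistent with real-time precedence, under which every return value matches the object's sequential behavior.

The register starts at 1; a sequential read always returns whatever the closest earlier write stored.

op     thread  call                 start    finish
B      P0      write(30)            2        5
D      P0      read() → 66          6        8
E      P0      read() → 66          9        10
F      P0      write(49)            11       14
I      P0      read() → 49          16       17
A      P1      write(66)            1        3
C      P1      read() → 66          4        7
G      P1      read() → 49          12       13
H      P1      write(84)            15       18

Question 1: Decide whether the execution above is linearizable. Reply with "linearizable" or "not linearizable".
one valid linearization: B, A, C, D, E, F, G, I, H
after step 1 (B write(30)): value 30
after step 2 (A write(66)): value 66
after step 3 (C read() → 66): value 66
after step 4 (D read() → 66): value 66
after step 5 (E read() → 66): value 66
after step 6 (F write(49)): value 49
after step 7 (G read() → 49): value 49
after step 8 (I read() → 49): value 49
after step 9 (H write(84)): value 84

linearizable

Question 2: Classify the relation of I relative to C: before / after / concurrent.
I spans [16,17], C spans [4,7]
resp(C)=7 < inv(I)=16

after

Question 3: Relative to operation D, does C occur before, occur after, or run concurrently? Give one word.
C spans [4,7], D spans [6,8]
the intervals overlap in both directions

concurrent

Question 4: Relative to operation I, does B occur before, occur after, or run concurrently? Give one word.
B spans [2,5], I spans [16,17]
resp(B)=5 < inv(I)=16

before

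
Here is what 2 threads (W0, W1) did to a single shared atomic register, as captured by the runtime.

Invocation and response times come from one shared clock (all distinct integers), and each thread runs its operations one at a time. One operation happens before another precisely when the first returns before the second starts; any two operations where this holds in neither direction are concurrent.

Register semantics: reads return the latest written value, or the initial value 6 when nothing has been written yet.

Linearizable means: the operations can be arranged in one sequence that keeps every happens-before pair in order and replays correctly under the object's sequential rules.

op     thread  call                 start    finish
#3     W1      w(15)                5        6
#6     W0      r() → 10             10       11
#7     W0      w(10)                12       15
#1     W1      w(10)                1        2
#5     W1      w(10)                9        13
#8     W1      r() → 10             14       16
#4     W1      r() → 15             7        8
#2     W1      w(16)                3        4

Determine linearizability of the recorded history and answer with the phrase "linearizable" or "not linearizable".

witness order: #1, #2, #3, #4, #5, #6, #7, #8
1. #1 w(10), leaving value 10
2. #2 w(16), leaving value 16
3. #3 w(15), leaving value 15
4. #4 r() → 15, leaving value 15
5. #5 w(10), leaving value 10
6. #6 r() → 10, leaving value 10
7. #7 w(10), leaving value 10
8. #8 r() → 10, leaving value 10

linearizable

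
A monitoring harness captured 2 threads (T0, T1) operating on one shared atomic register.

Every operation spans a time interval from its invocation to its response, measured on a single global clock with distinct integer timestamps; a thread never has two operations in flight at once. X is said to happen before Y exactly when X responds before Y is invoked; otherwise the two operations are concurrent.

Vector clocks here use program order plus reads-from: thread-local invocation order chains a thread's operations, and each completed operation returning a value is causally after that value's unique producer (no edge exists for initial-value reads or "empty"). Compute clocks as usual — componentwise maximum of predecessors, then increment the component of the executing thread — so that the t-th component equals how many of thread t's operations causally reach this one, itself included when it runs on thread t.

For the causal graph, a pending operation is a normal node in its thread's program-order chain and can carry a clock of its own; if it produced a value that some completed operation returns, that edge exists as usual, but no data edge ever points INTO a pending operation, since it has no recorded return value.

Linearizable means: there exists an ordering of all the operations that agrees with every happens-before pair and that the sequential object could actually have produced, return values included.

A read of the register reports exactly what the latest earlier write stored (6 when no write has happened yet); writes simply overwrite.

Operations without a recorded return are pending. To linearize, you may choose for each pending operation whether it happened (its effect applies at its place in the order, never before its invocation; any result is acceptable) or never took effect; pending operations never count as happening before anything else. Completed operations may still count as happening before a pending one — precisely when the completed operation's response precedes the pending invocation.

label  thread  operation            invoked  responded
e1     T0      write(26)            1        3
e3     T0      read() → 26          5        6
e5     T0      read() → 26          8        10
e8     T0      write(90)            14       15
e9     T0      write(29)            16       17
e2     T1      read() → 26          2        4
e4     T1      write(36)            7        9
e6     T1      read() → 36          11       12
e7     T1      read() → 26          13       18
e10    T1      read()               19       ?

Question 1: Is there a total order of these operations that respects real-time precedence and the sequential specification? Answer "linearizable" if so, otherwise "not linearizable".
not linearizable

through event 17 a valid linearization exists; event 18 (e7 responding at time 18) ends that
real-time-consistent orders of the 9 completed operations: 12 — all fail the atomic register replay
sample order e1, e2, e3, e4, e5, e6, e7, e8, e9 stalls at step 5 — e5 read() → 26 has no legal effect
sample order e1, e2, e3, e4, e5, e6, e8, e7, e9 stalls at step 5 — e5 read() → 26 has no legal effect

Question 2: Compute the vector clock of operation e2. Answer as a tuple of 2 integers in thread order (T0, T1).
Answer: (1, 1)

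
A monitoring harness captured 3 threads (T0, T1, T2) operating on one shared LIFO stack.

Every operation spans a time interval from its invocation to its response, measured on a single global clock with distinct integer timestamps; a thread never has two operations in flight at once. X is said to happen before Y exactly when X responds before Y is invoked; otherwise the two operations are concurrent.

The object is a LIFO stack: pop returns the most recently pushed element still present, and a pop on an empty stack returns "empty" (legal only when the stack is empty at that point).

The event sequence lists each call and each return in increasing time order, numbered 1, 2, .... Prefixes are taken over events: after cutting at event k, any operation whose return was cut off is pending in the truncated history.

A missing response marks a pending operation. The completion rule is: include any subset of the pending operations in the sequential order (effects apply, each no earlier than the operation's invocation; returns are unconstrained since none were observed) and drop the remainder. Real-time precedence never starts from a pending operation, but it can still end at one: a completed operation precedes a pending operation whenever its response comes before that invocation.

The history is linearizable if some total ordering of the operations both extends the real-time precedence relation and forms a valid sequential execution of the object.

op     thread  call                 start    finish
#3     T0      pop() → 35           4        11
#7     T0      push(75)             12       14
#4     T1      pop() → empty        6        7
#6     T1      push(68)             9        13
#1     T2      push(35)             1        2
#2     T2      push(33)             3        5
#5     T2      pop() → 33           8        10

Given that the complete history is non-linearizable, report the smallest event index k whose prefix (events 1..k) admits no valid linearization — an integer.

events 1..6 are still linearizable — one witness is #1, #2:
1. #1 push(35), leaving stack <35>
2. #2 push(33), leaving stack <35,33>
at event 7 (#4's time-7 response) nothing linearizes any more
including or dropping the 1 pending operation (#3) in any combination fails
take #1, #2, #4 (pending dropped): step 3 already fails, because #4 pop() → empty cannot occur there

7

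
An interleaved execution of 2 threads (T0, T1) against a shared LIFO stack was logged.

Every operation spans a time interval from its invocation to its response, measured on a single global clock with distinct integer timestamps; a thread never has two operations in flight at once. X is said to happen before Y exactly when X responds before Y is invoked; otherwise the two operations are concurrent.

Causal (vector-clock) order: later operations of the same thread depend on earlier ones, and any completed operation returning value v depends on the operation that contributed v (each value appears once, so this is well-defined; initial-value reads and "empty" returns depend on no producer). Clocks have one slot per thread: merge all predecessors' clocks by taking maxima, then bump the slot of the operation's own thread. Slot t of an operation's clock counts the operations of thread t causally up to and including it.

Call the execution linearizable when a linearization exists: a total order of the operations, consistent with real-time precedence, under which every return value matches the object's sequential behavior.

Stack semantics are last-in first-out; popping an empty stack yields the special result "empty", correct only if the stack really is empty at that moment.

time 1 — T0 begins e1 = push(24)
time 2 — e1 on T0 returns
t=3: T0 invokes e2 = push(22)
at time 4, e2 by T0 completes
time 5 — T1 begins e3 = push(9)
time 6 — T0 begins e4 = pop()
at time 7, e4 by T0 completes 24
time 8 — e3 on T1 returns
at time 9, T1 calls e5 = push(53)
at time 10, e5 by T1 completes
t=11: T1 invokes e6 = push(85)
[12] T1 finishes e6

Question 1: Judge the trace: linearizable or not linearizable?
through event 6 a valid linearization exists; event 7 (e4 responding at time 7) ends that
a single order respects real time; the 3 completed LIFO stack operations fail replay along it
no completion choice of the 1 pending operation (e3) rescues it — every subset was tried
take e1, e2, e4 (pending dropped): step 3 already fails, because e4 pop() → 24 cannot occur there

not linearizable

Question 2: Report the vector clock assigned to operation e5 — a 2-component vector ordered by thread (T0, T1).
Answer: (0, 2)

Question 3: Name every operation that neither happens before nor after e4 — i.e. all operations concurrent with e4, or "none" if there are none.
Answer: e3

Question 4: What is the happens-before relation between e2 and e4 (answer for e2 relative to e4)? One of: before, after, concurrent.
Answer: before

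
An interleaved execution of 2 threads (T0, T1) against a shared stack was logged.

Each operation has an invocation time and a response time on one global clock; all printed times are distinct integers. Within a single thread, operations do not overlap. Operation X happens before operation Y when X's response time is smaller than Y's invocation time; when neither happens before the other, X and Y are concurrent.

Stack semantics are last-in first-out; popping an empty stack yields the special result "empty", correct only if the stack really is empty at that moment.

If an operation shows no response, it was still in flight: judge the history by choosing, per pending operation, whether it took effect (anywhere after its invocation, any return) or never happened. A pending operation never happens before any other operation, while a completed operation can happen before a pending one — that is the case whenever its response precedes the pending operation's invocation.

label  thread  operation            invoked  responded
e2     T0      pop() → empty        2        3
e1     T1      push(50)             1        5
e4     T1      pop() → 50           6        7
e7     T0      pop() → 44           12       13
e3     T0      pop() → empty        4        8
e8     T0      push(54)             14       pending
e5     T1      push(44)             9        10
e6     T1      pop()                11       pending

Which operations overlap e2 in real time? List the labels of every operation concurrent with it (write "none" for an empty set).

e1

concurrent with e2 ([2,3]): every op whose interval crosses 2..3
e1 [1,5]: concurrent
e3 [4,8]: after
e4 [6,7]: after
e5 [9,10]: after
e6 [11,…): after
e7 [12,13]: after
e8 [14,…): after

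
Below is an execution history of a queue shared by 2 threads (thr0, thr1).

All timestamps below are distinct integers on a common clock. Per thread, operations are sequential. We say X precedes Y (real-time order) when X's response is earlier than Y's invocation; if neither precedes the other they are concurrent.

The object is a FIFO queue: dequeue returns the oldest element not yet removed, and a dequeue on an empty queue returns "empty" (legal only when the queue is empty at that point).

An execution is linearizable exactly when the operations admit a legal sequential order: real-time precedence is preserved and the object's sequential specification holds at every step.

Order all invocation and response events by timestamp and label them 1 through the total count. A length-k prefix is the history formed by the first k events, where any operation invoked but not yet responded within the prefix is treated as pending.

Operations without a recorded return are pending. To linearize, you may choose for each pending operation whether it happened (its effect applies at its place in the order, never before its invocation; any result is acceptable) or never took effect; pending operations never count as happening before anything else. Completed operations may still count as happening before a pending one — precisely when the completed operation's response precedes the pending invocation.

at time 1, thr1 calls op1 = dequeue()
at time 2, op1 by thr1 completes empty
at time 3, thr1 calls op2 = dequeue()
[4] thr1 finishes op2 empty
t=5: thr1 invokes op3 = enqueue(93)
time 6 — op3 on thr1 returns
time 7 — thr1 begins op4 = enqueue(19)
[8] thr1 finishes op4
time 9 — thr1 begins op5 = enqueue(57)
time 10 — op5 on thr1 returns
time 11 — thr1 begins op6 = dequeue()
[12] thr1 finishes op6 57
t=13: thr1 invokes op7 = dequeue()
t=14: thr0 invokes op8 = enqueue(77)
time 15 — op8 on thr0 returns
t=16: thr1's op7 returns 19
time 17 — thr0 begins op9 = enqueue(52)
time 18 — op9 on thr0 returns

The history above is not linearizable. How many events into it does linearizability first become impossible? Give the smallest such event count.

12

events 1..11 are linearizable, e.g. via op1, op2, op3, op4, op5:
step 1: op1 dequeue() → empty — queue <>
step 2: op2 dequeue() → empty — queue <>
step 3: op3 enqueue(93) — queue <93>
step 4: op4 enqueue(19) — queue <93,19>
step 5: op5 enqueue(57) — queue <93,19,57>
adding event 12 (op6 responds at 12) leaves no legal real-time order
e.g. op1, op2, op3, op4, op5, op6: illegal at step 6, since op6 dequeue() → 57 cannot apply there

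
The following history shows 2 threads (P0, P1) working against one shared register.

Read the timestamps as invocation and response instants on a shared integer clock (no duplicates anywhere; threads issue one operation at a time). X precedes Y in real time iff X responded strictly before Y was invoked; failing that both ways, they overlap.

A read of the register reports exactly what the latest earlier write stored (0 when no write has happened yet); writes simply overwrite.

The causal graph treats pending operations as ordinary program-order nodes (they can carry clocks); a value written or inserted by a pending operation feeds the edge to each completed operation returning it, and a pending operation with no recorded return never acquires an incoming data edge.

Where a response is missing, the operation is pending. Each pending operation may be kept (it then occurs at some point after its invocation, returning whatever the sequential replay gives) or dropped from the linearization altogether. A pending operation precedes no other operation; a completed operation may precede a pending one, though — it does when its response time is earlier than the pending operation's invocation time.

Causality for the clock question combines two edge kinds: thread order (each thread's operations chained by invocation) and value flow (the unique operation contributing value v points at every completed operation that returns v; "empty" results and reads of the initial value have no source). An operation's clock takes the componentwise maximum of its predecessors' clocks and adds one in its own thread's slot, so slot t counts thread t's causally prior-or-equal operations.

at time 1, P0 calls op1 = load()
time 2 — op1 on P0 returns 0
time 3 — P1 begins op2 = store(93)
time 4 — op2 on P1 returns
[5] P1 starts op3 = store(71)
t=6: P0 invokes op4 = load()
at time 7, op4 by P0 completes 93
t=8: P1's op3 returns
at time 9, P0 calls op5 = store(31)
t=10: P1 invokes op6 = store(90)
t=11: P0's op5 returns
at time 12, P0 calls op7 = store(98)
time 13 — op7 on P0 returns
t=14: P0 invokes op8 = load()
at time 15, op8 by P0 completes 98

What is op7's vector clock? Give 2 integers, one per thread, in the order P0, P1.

invoked at 3, op2 has no predecessors; its own P1 bump gives (0, 1)
invoked at 1, op1 has no predecessors; its own P0 bump gives (1, 0)
op3, invoked 5, takes VC(op2)=(0, 1) under max, adds 1 for P1 → (0, 2)
op6, invoked 10, takes VC(op3)=(0, 2) under max, adds 1 for P1 → (0, 3)
op4, invoked 6, takes VC(op1)=(1, 0), VC(op2)=(0, 1) under max, adds 1 for P0 → (2, 1)
op5, invoked 9, takes VC(op4)=(2, 1) under max, adds 1 for P0 → (3, 1)
op7, invoked 12, takes VC(op5)=(3, 1) under max, adds 1 for P0 → (4, 1)
op8, invoked 14, takes VC(op7)=(4, 1) under max, adds 1 for P0 → (5, 1)
target: VC(op7) = (4, 1)

(4, 1)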